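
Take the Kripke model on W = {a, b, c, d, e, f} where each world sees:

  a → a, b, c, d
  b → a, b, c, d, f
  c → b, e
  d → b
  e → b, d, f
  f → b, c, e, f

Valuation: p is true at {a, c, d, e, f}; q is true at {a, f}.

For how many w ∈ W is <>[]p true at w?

0

a: successors {a, b, c, d}; []p there: a:F, b:F, c:F, d:F. ✗
b: successors {a, b, c, d, f}; []p there: a:F, b:F, c:F, d:F, f:F. ✗
c: successors {b, e}; []p there: b:F, e:F. ✗
d: successors {b}; []p there: b:F. ✗
e: successors {b, d, f}; []p there: b:F, d:F, f:F. ✗
f: successors {b, c, e, f}; []p there: b:F, c:F, e:F, f:F. ✗
Satisfying worlds: ∅.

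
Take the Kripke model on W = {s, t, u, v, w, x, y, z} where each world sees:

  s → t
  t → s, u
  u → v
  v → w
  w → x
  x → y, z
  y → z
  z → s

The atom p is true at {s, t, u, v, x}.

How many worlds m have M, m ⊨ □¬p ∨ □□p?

s: □¬p is F, □□p is T. ✓
t: □¬p is F, □□p is T. ✓
u: □¬p is F, □□p is F. ✗
v: □¬p is T, □□p is T. ✓
w: □¬p is F, □□p is F. ✗
x: □¬p is T, □□p is F. ✓
y: □¬p is T, □□p is T. ✓
z: □¬p is F, □□p is T. ✓
Satisfying worlds: {s, t, v, x, y, z}.

6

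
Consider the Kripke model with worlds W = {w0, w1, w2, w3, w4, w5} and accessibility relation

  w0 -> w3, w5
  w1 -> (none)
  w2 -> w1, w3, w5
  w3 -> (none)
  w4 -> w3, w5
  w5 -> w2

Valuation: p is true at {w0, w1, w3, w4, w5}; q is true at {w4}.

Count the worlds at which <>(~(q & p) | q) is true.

w0: successors {w3, w5}; ~(q & p) | q there: w3:T, w5:T. ✓
w1: no successors, so <>(~(q & p) | q) fails. ✗
w2: successors {w1, w3, w5}; ~(q & p) | q there: w1:T, w3:T, w5:T. ✓
w3: no successors, so <>(~(q & p) | q) fails. ✗
w4: successors {w3, w5}; ~(q & p) | q there: w3:T, w5:T. ✓
w5: successors {w2}; ~(q & p) | q there: w2:T. ✓
Satisfying worlds: {w0, w2, w4, w5}.

4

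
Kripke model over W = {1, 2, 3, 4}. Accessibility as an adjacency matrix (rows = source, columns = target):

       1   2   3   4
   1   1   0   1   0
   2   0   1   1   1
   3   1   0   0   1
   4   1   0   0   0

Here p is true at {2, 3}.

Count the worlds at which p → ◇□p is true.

1: p is F, ◇□p is F. ✓
2: p is T, ◇□p is F. ✗
3: p is T, ◇□p is F. ✗
4: p is F, ◇□p is F. ✓
Satisfying worlds: {1, 4}.

2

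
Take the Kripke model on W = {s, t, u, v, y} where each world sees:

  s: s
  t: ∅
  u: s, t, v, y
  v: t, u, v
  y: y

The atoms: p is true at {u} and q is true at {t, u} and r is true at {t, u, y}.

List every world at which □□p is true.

{t}

s: successors {s}; □p there: s:F. ✗
t: no successors, so □□p holds vacuously. ✓
u: successors {s, t, v, y}; □p there: s:F, t:T, v:F, y:F. ✗
v: successors {t, u, v}; □p there: t:T, u:F, v:F. ✗
y: successors {y}; □p there: y:F. ✗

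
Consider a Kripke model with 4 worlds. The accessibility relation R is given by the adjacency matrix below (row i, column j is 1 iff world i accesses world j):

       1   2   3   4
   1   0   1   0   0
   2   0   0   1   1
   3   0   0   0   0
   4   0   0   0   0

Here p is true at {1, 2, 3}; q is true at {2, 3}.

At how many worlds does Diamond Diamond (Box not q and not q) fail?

1: successors {2}; Diamond (Box not q and not q) there: 2:T. ✓
2: successors {3, 4}; Diamond (Box not q and not q) there: 3:F, 4:F. ✗
3: no successors, so Diamond Diamond (Box not q and not q) fails. ✗
4: no successors, so Diamond Diamond (Box not q and not q) fails. ✗
Satisfying worlds: {1}.
So Diamond Diamond (Box not q and not q) fails at the other 3 worlds.

3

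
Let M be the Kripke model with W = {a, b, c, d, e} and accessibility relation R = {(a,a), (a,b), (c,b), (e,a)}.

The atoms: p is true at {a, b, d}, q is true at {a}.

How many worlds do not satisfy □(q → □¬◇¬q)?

a: successors {a, b}; q → □¬◇¬q there: a:F, b:T. ✗
b: no successors, so □(q → □¬◇¬q) holds vacuously. ✓
c: successors {b}; q → □¬◇¬q there: b:T. ✓
d: no successors, so □(q → □¬◇¬q) holds vacuously. ✓
e: successors {a}; q → □¬◇¬q there: a:F. ✗
Satisfying worlds: {b, c, d}.
So □(q → □¬◇¬q) fails at the other 2 worlds.

2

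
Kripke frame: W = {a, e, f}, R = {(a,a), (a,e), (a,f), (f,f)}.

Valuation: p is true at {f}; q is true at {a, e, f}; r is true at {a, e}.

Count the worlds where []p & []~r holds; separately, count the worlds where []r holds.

For []p & []~r:
a: []p is F, []~r is F. ✗
e: []p is T, []~r is T. ✓
f: []p is T, []~r is T. ✓
— 2 worlds.
For []r:
a: successors {a, e, f}; r there: a:T, e:T, f:F. ✗
e: no successors, so []r holds vacuously. ✓
f: successors {f}; r there: f:F. ✗
— 1 world.

2 and 1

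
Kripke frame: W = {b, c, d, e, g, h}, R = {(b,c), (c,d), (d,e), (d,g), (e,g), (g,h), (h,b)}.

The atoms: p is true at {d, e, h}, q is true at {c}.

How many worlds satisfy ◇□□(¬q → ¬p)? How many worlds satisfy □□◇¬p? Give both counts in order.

For ◇□□(¬q → ¬p):
b: successors {c}; □□(¬q → ¬p) there: c:F. ✗
c: successors {d}; □□(¬q → ¬p) there: d:F. ✗
d: successors {e, g}; □□(¬q → ¬p) there: e:F, g:T. ✓
e: successors {g}; □□(¬q → ¬p) there: g:T. ✓
g: successors {h}; □□(¬q → ¬p) there: h:T. ✓
h: successors {b}; □□(¬q → ¬p) there: b:F. ✗
— 3 worlds.
For □□◇¬p:
b: successors {c}; □◇¬p there: c:T. ✓
c: successors {d}; □◇¬p there: d:F. ✗
d: successors {e, g}; □◇¬p there: e:F, g:T. ✗
e: successors {g}; □◇¬p there: g:T. ✓
g: successors {h}; □◇¬p there: h:T. ✓
h: successors {b}; □◇¬p there: b:F. ✗
— 3 worlds.

3 and 3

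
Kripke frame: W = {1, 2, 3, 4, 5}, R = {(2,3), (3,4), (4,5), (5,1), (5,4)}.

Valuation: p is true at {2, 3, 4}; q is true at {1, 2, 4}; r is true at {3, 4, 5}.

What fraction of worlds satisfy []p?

3/5

1: no successors, so []p holds vacuously. ✓
2: successors {3}; p there: 3:T. ✓
3: successors {4}; p there: 4:T. ✓
4: successors {5}; p there: 5:F. ✗
5: successors {1, 4}; p there: 1:F, 4:T. ✗
That's 3 of 5 worlds, so 3/5.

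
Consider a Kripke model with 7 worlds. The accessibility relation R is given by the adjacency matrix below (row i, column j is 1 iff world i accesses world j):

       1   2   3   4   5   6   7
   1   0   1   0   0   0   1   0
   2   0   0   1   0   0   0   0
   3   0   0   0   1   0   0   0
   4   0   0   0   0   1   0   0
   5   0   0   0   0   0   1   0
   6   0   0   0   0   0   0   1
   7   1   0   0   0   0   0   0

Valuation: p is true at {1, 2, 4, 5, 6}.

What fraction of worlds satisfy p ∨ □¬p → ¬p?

2/7

1: p ∨ □¬p is T, ¬p is F. ✗
2: p ∨ □¬p is T, ¬p is F. ✗
3: p ∨ □¬p is F, ¬p is T. ✓
4: p ∨ □¬p is T, ¬p is F. ✗
5: p ∨ □¬p is T, ¬p is F. ✗
6: p ∨ □¬p is T, ¬p is F. ✗
7: p ∨ □¬p is F, ¬p is T. ✓
That's 2 of 7 worlds, so 2/7.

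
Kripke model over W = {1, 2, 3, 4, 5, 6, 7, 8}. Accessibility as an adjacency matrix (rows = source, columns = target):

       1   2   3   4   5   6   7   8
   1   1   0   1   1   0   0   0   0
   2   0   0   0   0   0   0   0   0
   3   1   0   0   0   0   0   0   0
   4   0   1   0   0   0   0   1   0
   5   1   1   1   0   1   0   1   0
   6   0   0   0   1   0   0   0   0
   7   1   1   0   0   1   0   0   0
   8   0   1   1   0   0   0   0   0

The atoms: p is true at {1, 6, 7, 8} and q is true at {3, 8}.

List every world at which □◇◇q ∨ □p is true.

{2, 3}

1: □◇◇q is F, □p is F. ✗
2: □◇◇q is T, □p is T. ✓
3: □◇◇q is T, □p is T. ✓
4: □◇◇q is F, □p is F. ✗
5: □◇◇q is F, □p is F. ✗
6: □◇◇q is F, □p is F. ✗
7: □◇◇q is F, □p is F. ✗
8: □◇◇q is F, □p is F. ✗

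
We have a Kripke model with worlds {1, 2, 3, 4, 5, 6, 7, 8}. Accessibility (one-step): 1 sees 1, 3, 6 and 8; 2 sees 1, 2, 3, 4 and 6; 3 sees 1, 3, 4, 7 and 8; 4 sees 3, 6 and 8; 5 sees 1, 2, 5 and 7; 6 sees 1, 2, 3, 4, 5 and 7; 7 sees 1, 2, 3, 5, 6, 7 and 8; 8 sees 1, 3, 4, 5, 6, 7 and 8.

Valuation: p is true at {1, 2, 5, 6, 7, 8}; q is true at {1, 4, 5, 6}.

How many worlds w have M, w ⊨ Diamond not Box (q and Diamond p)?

8

1: successors {1, 3, 6, 8}; not Box (q and Diamond p) there: 1:T, 3:T, 6:T, 8:T. ✓
2: successors {1, 2, 3, 4, 6}; not Box (q and Diamond p) there: 1:T, 2:T, 3:T, 4:T, 6:T. ✓
3: successors {1, 3, 4, 7, 8}; not Box (q and Diamond p) there: 1:T, 3:T, 4:T, 7:T, 8:T. ✓
4: successors {3, 6, 8}; not Box (q and Diamond p) there: 3:T, 6:T, 8:T. ✓
5: successors {1, 2, 5, 7}; not Box (q and Diamond p) there: 1:T, 2:T, 5:T, 7:T. ✓
6: successors {1, 2, 3, 4, 5, 7}; not Box (q and Diamond p) there: 1:T, 2:T, 3:T, 4:T, 5:T, 7:T. ✓
7: successors {1, 2, 3, 5, 6, 7, 8}; not Box (q and Diamond p) there: 1:T, 2:T, 3:T, 5:T, 6:T, 7:T, 8:T. ✓
8: successors {1, 3, 4, 5, 6, 7, 8}; not Box (q and Diamond p) there: 1:T, 3:T, 4:T, 5:T, 6:T, 7:T, 8:T. ✓
Satisfying worlds: {1, 2, 3, 4, 5, 6, 7, 8}.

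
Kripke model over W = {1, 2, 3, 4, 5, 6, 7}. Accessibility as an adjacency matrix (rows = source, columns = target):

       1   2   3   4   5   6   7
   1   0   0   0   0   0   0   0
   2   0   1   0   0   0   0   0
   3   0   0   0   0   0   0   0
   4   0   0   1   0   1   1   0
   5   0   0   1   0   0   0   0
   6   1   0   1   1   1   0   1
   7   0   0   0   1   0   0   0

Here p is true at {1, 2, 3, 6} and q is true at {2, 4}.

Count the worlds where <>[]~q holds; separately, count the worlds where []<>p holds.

For <>[]~q:
1: no successors, so <>[]~q fails. ✗
2: successors {2}; []~q there: 2:F. ✗
3: no successors, so <>[]~q fails. ✗
4: successors {3, 5, 6}; []~q there: 3:T, 5:T, 6:F. ✓
5: successors {3}; []~q there: 3:T. ✓
6: successors {1, 3, 4, 5, 7}; []~q there: 1:T, 3:T, 4:T, 5:T, 7:F. ✓
7: successors {4}; []~q there: 4:T. ✓
— 4 worlds.
For []<>p:
1: no successors, so []<>p holds vacuously. ✓
2: successors {2}; <>p there: 2:T. ✓
3: no successors, so []<>p holds vacuously. ✓
4: successors {3, 5, 6}; <>p there: 3:F, 5:T, 6:T. ✗
5: successors {3}; <>p there: 3:F. ✗
6: successors {1, 3, 4, 5, 7}; <>p there: 1:F, 3:F, 4:T, 5:T, 7:F. ✗
7: successors {4}; <>p there: 4:T. ✓
— 4 worlds.

4 and 4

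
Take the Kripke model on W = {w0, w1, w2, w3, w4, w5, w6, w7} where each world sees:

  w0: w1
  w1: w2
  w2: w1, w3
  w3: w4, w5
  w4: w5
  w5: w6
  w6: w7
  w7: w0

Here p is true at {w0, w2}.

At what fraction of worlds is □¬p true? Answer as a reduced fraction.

3/4

w0: successors {w1}; ¬p there: w1:T. ✓
w1: successors {w2}; ¬p there: w2:F. ✗
w2: successors {w1, w3}; ¬p there: w1:T, w3:T. ✓
w3: successors {w4, w5}; ¬p there: w4:T, w5:T. ✓
w4: successors {w5}; ¬p there: w5:T. ✓
w5: successors {w6}; ¬p there: w6:T. ✓
w6: successors {w7}; ¬p there: w7:T. ✓
w7: successors {w0}; ¬p there: w0:F. ✗
That's 6 of 8 worlds, so 6/8 = 3/4.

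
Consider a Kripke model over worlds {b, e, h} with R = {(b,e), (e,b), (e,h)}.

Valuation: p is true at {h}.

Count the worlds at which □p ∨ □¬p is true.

2

b: □p is F, □¬p is T. ✓
e: □p is F, □¬p is F. ✗
h: □p is T, □¬p is T. ✓
Satisfying worlds: {b, h}.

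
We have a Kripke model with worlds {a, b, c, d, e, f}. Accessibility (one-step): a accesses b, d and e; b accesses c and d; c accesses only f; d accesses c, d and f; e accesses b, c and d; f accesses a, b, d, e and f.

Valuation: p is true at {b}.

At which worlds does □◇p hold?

a: successors {b, d, e}; ◇p there: b:F, d:F, e:T. ✗
b: successors {c, d}; ◇p there: c:F, d:F. ✗
c: successors {f}; ◇p there: f:T. ✓
d: successors {c, d, f}; ◇p there: c:F, d:F, f:T. ✗
e: successors {b, c, d}; ◇p there: b:F, c:F, d:F. ✗
f: successors {a, b, d, e, f}; ◇p there: a:T, b:F, d:F, e:T, f:T. ✗

{c}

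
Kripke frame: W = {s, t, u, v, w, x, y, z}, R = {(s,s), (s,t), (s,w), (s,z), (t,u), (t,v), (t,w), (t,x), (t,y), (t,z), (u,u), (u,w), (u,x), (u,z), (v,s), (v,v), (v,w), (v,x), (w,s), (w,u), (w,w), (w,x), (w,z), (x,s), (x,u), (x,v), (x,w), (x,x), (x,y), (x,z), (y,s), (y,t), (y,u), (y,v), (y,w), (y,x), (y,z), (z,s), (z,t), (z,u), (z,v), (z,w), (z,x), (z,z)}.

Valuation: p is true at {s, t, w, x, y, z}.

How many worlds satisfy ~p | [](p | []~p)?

3

s: ~p is F, [](p | []~p) is T. ✓
t: ~p is F, [](p | []~p) is F. ✗
u: ~p is T, [](p | []~p) is F. ✓
v: ~p is T, [](p | []~p) is F. ✓
w: ~p is F, [](p | []~p) is F. ✗
x: ~p is F, [](p | []~p) is F. ✗
y: ~p is F, [](p | []~p) is F. ✗
z: ~p is F, [](p | []~p) is F. ✗
Satisfying worlds: {s, u, v}.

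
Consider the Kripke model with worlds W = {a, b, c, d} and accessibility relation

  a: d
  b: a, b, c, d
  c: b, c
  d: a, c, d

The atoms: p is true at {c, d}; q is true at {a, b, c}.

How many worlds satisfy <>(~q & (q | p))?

a: successors {d}; ~q & (q | p) there: d:T. ✓
b: successors {a, b, c, d}; ~q & (q | p) there: a:F, b:F, c:F, d:T. ✓
c: successors {b, c}; ~q & (q | p) there: b:F, c:F. ✗
d: successors {a, c, d}; ~q & (q | p) there: a:F, c:F, d:T. ✓
Satisfying worlds: {a, b, d}.

3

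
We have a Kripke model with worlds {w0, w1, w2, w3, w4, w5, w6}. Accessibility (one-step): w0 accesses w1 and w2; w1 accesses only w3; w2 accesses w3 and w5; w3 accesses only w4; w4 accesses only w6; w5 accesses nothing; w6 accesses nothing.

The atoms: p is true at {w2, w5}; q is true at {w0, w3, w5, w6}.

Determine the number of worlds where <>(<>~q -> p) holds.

w0: successors {w1, w2}; <>~q -> p there: w1:T, w2:T. ✓
w1: successors {w3}; <>~q -> p there: w3:F. ✗
w2: successors {w3, w5}; <>~q -> p there: w3:F, w5:T. ✓
w3: successors {w4}; <>~q -> p there: w4:T. ✓
w4: successors {w6}; <>~q -> p there: w6:T. ✓
w5: no successors, so <>(<>~q -> p) fails. ✗
w6: no successors, so <>(<>~q -> p) fails. ✗
Satisfying worlds: {w0, w2, w3, w4}.

4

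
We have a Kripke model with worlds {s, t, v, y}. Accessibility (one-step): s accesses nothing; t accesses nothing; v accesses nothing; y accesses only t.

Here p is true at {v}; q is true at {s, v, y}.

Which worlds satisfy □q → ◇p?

s: □q is T, ◇p is F. ✗
t: □q is T, ◇p is F. ✗
v: □q is T, ◇p is F. ✗
y: □q is F, ◇p is F. ✓

{y}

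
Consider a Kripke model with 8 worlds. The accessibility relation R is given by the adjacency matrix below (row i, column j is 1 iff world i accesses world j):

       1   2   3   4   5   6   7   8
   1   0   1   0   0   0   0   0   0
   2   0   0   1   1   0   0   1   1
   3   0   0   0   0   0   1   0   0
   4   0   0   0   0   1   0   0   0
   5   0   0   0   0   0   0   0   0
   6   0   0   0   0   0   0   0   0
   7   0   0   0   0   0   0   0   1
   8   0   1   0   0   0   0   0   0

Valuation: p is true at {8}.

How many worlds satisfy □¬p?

1: successors {2}; ¬p there: 2:T. ✓
2: successors {3, 4, 7, 8}; ¬p there: 3:T, 4:T, 7:T, 8:F. ✗
3: successors {6}; ¬p there: 6:T. ✓
4: successors {5}; ¬p there: 5:T. ✓
5: no successors, so □¬p holds vacuously. ✓
6: no successors, so □¬p holds vacuously. ✓
7: successors {8}; ¬p there: 8:F. ✗
8: successors {2}; ¬p there: 2:T. ✓
Satisfying worlds: {1, 3, 4, 5, 6, 8}.

6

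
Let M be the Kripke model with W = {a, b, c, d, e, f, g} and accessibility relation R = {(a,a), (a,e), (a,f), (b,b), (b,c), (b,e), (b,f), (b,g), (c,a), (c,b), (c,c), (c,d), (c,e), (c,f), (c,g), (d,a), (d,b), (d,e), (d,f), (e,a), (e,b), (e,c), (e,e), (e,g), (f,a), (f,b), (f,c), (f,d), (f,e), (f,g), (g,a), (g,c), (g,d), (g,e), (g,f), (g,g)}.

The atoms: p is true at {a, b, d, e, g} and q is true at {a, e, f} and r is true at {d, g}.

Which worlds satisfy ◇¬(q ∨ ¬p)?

a: successors {a, e, f}; ¬(q ∨ ¬p) there: a:F, e:F, f:F. ✗
b: successors {b, c, e, f, g}; ¬(q ∨ ¬p) there: b:T, c:F, e:F, f:F, g:T. ✓
c: successors {a, b, c, d, e, f, g}; ¬(q ∨ ¬p) there: a:F, b:T, c:F, d:T, e:F, f:F, g:T. ✓
d: successors {a, b, e, f}; ¬(q ∨ ¬p) there: a:F, b:T, e:F, f:F. ✓
e: successors {a, b, c, e, g}; ¬(q ∨ ¬p) there: a:F, b:T, c:F, e:F, g:T. ✓
f: successors {a, b, c, d, e, g}; ¬(q ∨ ¬p) there: a:F, b:T, c:F, d:T, e:F, g:T. ✓
g: successors {a, c, d, e, f, g}; ¬(q ∨ ¬p) there: a:F, c:F, d:T, e:F, f:F, g:T. ✓

{b, c, d, e, f, g}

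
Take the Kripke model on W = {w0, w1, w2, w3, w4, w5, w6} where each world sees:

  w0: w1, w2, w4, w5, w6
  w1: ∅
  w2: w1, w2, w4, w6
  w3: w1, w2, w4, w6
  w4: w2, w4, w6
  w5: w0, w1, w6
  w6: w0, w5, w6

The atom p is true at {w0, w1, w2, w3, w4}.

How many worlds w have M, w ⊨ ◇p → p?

w0: ◇p is T, p is T. ✓
w1: ◇p is F, p is T. ✓
w2: ◇p is T, p is T. ✓
w3: ◇p is T, p is T. ✓
w4: ◇p is T, p is T. ✓
w5: ◇p is T, p is F. ✗
w6: ◇p is T, p is F. ✗
Satisfying worlds: {w0, w1, w2, w3, w4}.

5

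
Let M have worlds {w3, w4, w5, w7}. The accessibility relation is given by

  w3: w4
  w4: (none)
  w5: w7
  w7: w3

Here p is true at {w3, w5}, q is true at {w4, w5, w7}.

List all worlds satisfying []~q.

w3: successors {w4}; ~q there: w4:F. ✗
w4: no successors, so []~q holds vacuously. ✓
w5: successors {w7}; ~q there: w7:F. ✗
w7: successors {w3}; ~q there: w3:T. ✓

{w4, w7}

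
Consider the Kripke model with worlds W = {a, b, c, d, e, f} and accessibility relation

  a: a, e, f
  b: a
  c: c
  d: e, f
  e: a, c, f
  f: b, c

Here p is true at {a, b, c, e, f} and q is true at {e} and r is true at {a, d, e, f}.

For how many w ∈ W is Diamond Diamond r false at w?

1

a: successors {a, e, f}; Diamond r there: a:T, e:T, f:F. ✓
b: successors {a}; Diamond r there: a:T. ✓
c: successors {c}; Diamond r there: c:F. ✗
d: successors {e, f}; Diamond r there: e:T, f:F. ✓
e: successors {a, c, f}; Diamond r there: a:T, c:F, f:F. ✓
f: successors {b, c}; Diamond r there: b:T, c:F. ✓
Satisfying worlds: {a, b, d, e, f}.
So Diamond Diamond r fails at the other 1 world.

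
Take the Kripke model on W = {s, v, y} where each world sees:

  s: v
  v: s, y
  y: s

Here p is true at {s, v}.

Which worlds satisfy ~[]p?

s: []p is T. ✗
v: []p is F. ✓
y: []p is T. ✗

{v}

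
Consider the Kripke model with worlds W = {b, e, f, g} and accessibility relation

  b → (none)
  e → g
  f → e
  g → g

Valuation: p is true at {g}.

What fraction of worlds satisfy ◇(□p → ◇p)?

3/4

b: no successors, so ◇(□p → ◇p) fails. ✗
e: successors {g}; □p → ◇p there: g:T. ✓
f: successors {e}; □p → ◇p there: e:T. ✓
g: successors {g}; □p → ◇p there: g:T. ✓
That's 3 of 4 worlds, so 3/4.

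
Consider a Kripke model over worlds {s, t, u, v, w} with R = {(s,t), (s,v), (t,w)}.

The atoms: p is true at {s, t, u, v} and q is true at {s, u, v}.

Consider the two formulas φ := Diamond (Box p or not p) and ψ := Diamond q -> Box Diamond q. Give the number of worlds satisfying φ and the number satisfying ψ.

For Diamond (Box p or not p):
s: successors {t, v}; Box p or not p there: t:F, v:T. ✓
t: successors {w}; Box p or not p there: w:T. ✓
u: no successors, so Diamond (Box p or not p) fails. ✗
v: no successors, so Diamond (Box p or not p) fails. ✗
w: no successors, so Diamond (Box p or not p) fails. ✗
— 2 worlds.
For Diamond q -> Box Diamond q:
s: Diamond q is T, Box Diamond q is F. ✗
t: Diamond q is F, Box Diamond q is F. ✓
u: Diamond q is F, Box Diamond q is T. ✓
v: Diamond q is F, Box Diamond q is T. ✓
w: Diamond q is F, Box Diamond q is T. ✓
— 4 worlds.

2 and 4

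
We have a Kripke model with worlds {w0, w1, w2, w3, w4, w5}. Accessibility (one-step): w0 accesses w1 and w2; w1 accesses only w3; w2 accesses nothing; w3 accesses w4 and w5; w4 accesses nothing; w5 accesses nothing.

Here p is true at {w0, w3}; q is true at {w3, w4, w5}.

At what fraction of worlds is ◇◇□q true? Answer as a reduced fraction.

w0: successors {w1, w2}; ◇□q there: w1:T, w2:F. ✓
w1: successors {w3}; ◇□q there: w3:T. ✓
w2: no successors, so ◇◇□q fails. ✗
w3: successors {w4, w5}; ◇□q there: w4:F, w5:F. ✗
w4: no successors, so ◇◇□q fails. ✗
w5: no successors, so ◇◇□q fails. ✗
That's 2 of 6 worlds, so 2/6 = 1/3.

1/3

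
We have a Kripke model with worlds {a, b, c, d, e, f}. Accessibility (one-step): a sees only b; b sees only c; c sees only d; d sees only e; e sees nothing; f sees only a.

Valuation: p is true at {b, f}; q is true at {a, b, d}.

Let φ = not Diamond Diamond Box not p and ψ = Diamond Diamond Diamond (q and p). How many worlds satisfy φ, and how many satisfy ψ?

2 and 0

For not Diamond Diamond Box not p:
a: Diamond Diamond Box not p is T. ✗
b: Diamond Diamond Box not p is T. ✗
c: Diamond Diamond Box not p is T. ✗
d: Diamond Diamond Box not p is F. ✓
e: Diamond Diamond Box not p is F. ✓
f: Diamond Diamond Box not p is T. ✗
— 2 worlds.
For Diamond Diamond Diamond (q and p):
a: successors {b}; Diamond Diamond (q and p) there: b:F. ✗
b: successors {c}; Diamond Diamond (q and p) there: c:F. ✗
c: successors {d}; Diamond Diamond (q and p) there: d:F. ✗
d: successors {e}; Diamond Diamond (q and p) there: e:F. ✗
e: no successors, so Diamond Diamond Diamond (q and p) fails. ✗
f: successors {a}; Diamond Diamond (q and p) there: a:F. ✗
— 0 worlds.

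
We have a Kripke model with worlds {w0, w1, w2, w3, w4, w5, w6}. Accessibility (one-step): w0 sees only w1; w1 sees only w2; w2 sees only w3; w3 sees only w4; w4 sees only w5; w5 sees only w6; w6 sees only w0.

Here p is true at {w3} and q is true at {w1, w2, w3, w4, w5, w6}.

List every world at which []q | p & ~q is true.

{w0, w1, w2, w3, w4, w5}

w0: []q is T, p & ~q is F. ✓
w1: []q is T, p & ~q is F. ✓
w2: []q is T, p & ~q is F. ✓
w3: []q is T, p & ~q is F. ✓
w4: []q is T, p & ~q is F. ✓
w5: []q is T, p & ~q is F. ✓
w6: []q is F, p & ~q is F. ✗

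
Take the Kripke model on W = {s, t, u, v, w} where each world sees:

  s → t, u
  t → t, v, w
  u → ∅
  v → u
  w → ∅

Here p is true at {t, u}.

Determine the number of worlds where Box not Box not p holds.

2

s: successors {t, u}; not Box not p there: t:T, u:F. ✗
t: successors {t, v, w}; not Box not p there: t:T, v:T, w:F. ✗
u: no successors, so Box not Box not p holds vacuously. ✓
v: successors {u}; not Box not p there: u:F. ✗
w: no successors, so Box not Box not p holds vacuously. ✓
Satisfying worlds: {u, w}.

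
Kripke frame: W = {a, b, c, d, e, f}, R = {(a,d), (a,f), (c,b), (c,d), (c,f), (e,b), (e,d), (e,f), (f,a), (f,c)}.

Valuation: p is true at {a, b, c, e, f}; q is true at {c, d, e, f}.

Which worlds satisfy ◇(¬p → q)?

{a, c, e, f}

a: successors {d, f}; ¬p → q there: d:T, f:T. ✓
b: no successors, so ◇(¬p → q) fails. ✗
c: successors {b, d, f}; ¬p → q there: b:T, d:T, f:T. ✓
d: no successors, so ◇(¬p → q) fails. ✗
e: successors {b, d, f}; ¬p → q there: b:T, d:T, f:T. ✓
f: successors {a, c}; ¬p → q there: a:T, c:T. ✓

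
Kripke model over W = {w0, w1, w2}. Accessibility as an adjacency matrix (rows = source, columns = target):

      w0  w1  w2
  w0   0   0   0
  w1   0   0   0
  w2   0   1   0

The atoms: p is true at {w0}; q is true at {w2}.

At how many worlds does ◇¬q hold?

w0: no successors, so ◇¬q fails. ✗
w1: no successors, so ◇¬q fails. ✗
w2: successors {w1}; ¬q there: w1:T. ✓
Satisfying worlds: {w2}.

1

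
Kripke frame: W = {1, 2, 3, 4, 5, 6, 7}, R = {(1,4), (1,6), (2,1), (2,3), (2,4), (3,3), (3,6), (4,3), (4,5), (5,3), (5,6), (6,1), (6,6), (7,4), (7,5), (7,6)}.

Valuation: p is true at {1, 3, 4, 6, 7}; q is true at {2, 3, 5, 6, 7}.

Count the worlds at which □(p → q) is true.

3

1: successors {4, 6}; p → q there: 4:F, 6:T. ✗
2: successors {1, 3, 4}; p → q there: 1:F, 3:T, 4:F. ✗
3: successors {3, 6}; p → q there: 3:T, 6:T. ✓
4: successors {3, 5}; p → q there: 3:T, 5:T. ✓
5: successors {3, 6}; p → q there: 3:T, 6:T. ✓
6: successors {1, 6}; p → q there: 1:F, 6:T. ✗
7: successors {4, 5, 6}; p → q there: 4:F, 5:T, 6:T. ✗
Satisfying worlds: {3, 4, 5}.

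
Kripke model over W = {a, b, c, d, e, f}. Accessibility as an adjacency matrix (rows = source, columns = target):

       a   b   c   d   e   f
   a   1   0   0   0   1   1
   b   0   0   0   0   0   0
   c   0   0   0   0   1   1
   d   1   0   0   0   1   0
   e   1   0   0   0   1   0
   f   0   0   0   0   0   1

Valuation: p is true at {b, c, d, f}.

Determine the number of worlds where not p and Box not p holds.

1

a: not p is T, Box not p is F. ✗
b: not p is F, Box not p is T. ✗
c: not p is F, Box not p is F. ✗
d: not p is F, Box not p is T. ✗
e: not p is T, Box not p is T. ✓
f: not p is F, Box not p is F. ✗
Satisfying worlds: {e}.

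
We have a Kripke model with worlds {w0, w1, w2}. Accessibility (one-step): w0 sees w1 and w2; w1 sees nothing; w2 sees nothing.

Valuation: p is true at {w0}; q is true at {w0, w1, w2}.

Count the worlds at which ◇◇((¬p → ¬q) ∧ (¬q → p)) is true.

0

w0: successors {w1, w2}; ◇((¬p → ¬q) ∧ (¬q → p)) there: w1:F, w2:F. ✗
w1: no successors, so ◇◇((¬p → ¬q) ∧ (¬q → p)) fails. ✗
w2: no successors, so ◇◇((¬p → ¬q) ∧ (¬q → p)) fails. ✗
Satisfying worlds: ∅.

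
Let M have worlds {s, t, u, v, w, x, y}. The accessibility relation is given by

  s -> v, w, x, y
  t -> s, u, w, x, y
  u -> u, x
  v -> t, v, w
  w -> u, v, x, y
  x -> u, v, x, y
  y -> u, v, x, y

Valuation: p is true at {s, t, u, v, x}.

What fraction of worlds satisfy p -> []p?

3/7

s: p is T, []p is F. ✗
t: p is T, []p is F. ✗
u: p is T, []p is T. ✓
v: p is T, []p is F. ✗
w: p is F, []p is F. ✓
x: p is T, []p is F. ✗
y: p is F, []p is F. ✓
That's 3 of 7 worlds, so 3/7.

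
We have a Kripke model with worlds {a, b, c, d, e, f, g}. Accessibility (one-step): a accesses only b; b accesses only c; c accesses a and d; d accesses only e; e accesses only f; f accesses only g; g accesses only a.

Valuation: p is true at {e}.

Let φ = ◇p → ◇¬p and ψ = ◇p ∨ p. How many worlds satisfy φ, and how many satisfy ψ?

For ◇p → ◇¬p:
a: ◇p is F, ◇¬p is T. ✓
b: ◇p is F, ◇¬p is T. ✓
c: ◇p is F, ◇¬p is T. ✓
d: ◇p is T, ◇¬p is F. ✗
e: ◇p is F, ◇¬p is T. ✓
f: ◇p is F, ◇¬p is T. ✓
g: ◇p is F, ◇¬p is T. ✓
— 6 worlds.
For ◇p ∨ p:
a: ◇p is F, p is F. ✗
b: ◇p is F, p is F. ✗
c: ◇p is F, p is F. ✗
d: ◇p is T, p is F. ✓
e: ◇p is F, p is T. ✓
f: ◇p is F, p is F. ✗
g: ◇p is F, p is F. ✗
— 2 worlds.

6 and 2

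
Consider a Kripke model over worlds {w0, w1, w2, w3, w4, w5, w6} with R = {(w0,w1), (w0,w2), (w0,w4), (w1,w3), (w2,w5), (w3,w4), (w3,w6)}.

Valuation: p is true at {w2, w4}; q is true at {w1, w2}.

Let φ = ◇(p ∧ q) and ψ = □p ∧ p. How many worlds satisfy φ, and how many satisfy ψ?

1 and 1

For ◇(p ∧ q):
w0: successors {w1, w2, w4}; p ∧ q there: w1:F, w2:T, w4:F. ✓
w1: successors {w3}; p ∧ q there: w3:F. ✗
w2: successors {w5}; p ∧ q there: w5:F. ✗
w3: successors {w4, w6}; p ∧ q there: w4:F, w6:F. ✗
w4: no successors, so ◇(p ∧ q) fails. ✗
w5: no successors, so ◇(p ∧ q) fails. ✗
w6: no successors, so ◇(p ∧ q) fails. ✗
— 1 world.
For □p ∧ p:
w0: □p is F, p is F. ✗
w1: □p is F, p is F. ✗
w2: □p is F, p is T. ✗
w3: □p is F, p is F. ✗
w4: □p is T, p is T. ✓
w5: □p is T, p is F. ✗
w6: □p is T, p is F. ✗
— 1 world.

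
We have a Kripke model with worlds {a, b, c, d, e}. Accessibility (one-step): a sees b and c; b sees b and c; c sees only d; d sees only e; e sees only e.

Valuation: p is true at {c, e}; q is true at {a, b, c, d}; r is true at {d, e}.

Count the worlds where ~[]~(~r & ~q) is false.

5

a: []~(~r & ~q) is T. ✗
b: []~(~r & ~q) is T. ✗
c: []~(~r & ~q) is T. ✗
d: []~(~r & ~q) is T. ✗
e: []~(~r & ~q) is T. ✗
Satisfying worlds: ∅.
So ~[]~(~r & ~q) fails at the other 5 worlds.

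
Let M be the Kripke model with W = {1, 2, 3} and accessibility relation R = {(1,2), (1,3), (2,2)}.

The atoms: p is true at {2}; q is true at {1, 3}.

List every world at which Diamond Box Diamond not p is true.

{1}

1: successors {2, 3}; Box Diamond not p there: 2:F, 3:T. ✓
2: successors {2}; Box Diamond not p there: 2:F. ✗
3: no successors, so Diamond Box Diamond not p fails. ✗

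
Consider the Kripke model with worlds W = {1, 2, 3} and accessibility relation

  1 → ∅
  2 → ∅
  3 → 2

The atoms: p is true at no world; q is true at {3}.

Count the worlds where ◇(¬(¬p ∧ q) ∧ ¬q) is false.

1: no successors, so ◇(¬(¬p ∧ q) ∧ ¬q) fails. ✗
2: no successors, so ◇(¬(¬p ∧ q) ∧ ¬q) fails. ✗
3: successors {2}; ¬(¬p ∧ q) ∧ ¬q there: 2:T. ✓
Satisfying worlds: {3}.
So ◇(¬(¬p ∧ q) ∧ ¬q) fails at the other 2 worlds.

2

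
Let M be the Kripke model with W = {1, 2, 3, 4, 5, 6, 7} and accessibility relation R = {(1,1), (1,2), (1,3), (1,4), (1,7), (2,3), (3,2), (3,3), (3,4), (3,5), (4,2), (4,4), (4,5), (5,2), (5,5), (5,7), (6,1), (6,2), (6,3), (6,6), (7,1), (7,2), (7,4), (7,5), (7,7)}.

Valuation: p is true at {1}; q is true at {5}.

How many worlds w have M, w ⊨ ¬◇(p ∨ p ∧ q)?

1: ◇(p ∨ p ∧ q) is T. ✗
2: ◇(p ∨ p ∧ q) is F. ✓
3: ◇(p ∨ p ∧ q) is F. ✓
4: ◇(p ∨ p ∧ q) is F. ✓
5: ◇(p ∨ p ∧ q) is F. ✓
6: ◇(p ∨ p ∧ q) is T. ✗
7: ◇(p ∨ p ∧ q) is T. ✗
Satisfying worlds: {2, 3, 4, 5}.

4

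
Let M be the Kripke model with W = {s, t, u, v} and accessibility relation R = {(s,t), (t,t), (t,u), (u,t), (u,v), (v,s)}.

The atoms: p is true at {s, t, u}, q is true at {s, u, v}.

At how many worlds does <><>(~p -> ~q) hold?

4

s: successors {t}; <>(~p -> ~q) there: t:T. ✓
t: successors {t, u}; <>(~p -> ~q) there: t:T, u:T. ✓
u: successors {t, v}; <>(~p -> ~q) there: t:T, v:T. ✓
v: successors {s}; <>(~p -> ~q) there: s:T. ✓
Satisfying worlds: {s, t, u, v}.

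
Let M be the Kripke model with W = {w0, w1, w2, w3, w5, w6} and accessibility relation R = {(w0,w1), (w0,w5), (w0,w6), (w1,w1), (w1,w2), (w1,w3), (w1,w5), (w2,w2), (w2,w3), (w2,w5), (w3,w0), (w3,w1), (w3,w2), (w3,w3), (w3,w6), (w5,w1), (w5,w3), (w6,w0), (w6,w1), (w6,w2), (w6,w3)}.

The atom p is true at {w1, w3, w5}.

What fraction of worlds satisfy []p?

1/6

w0: successors {w1, w5, w6}; p there: w1:T, w5:T, w6:F. ✗
w1: successors {w1, w2, w3, w5}; p there: w1:T, w2:F, w3:T, w5:T. ✗
w2: successors {w2, w3, w5}; p there: w2:F, w3:T, w5:T. ✗
w3: successors {w0, w1, w2, w3, w6}; p there: w0:F, w1:T, w2:F, w3:T, w6:F. ✗
w5: successors {w1, w3}; p there: w1:T, w3:T. ✓
w6: successors {w0, w1, w2, w3}; p there: w0:F, w1:T, w2:F, w3:T. ✗
That's 1 of 6 worlds, so 1/6.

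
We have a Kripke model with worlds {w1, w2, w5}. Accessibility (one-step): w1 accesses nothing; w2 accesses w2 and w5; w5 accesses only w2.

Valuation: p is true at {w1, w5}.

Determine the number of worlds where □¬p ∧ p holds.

w1: □¬p is T, p is T. ✓
w2: □¬p is F, p is F. ✗
w5: □¬p is T, p is T. ✓
Satisfying worlds: {w1, w5}.

2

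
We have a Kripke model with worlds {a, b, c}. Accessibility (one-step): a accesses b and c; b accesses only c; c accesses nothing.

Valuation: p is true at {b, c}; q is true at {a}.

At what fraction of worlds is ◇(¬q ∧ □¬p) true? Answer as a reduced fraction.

a: successors {b, c}; ¬q ∧ □¬p there: b:F, c:T. ✓
b: successors {c}; ¬q ∧ □¬p there: c:T. ✓
c: no successors, so ◇(¬q ∧ □¬p) fails. ✗
That's 2 of 3 worlds, so 2/3.

2/3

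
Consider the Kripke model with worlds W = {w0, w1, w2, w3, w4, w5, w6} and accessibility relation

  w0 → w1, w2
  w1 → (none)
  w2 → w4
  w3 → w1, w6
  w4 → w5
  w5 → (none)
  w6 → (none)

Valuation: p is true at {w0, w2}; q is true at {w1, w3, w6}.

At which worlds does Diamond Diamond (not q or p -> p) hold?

∅

w0: successors {w1, w2}; Diamond (not q or p -> p) there: w1:F, w2:F. ✗
w1: no successors, so Diamond Diamond (not q or p -> p) fails. ✗
w2: successors {w4}; Diamond (not q or p -> p) there: w4:F. ✗
w3: successors {w1, w6}; Diamond (not q or p -> p) there: w1:F, w6:F. ✗
w4: successors {w5}; Diamond (not q or p -> p) there: w5:F. ✗
w5: no successors, so Diamond Diamond (not q or p -> p) fails. ✗
w6: no successors, so Diamond Diamond (not q or p -> p) fails. ✗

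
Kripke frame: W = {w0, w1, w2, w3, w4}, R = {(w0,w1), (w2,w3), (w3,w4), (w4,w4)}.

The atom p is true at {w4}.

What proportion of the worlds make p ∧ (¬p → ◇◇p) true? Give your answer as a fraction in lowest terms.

w0: p is F, ¬p → ◇◇p is F. ✗
w1: p is F, ¬p → ◇◇p is F. ✗
w2: p is F, ¬p → ◇◇p is T. ✗
w3: p is F, ¬p → ◇◇p is T. ✗
w4: p is T, ¬p → ◇◇p is T. ✓
That's 1 of 5 worlds, so 1/5.

1/5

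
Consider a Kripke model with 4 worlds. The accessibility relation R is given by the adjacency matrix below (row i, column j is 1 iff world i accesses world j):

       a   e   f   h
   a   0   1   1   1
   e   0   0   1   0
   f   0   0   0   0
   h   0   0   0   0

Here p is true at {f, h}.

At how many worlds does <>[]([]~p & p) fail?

a: successors {e, f, h}; []([]~p & p) there: e:T, f:T, h:T. ✓
e: successors {f}; []([]~p & p) there: f:T. ✓
f: no successors, so <>[]([]~p & p) fails. ✗
h: no successors, so <>[]([]~p & p) fails. ✗
Satisfying worlds: {a, e}.
So <>[]([]~p & p) fails at the other 2 worlds.

2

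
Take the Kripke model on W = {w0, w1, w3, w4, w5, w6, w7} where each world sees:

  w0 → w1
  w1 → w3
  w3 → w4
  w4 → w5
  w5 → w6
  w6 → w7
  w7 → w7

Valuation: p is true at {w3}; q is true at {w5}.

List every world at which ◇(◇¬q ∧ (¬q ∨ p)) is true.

w0: successors {w1}; ◇¬q ∧ (¬q ∨ p) there: w1:T. ✓
w1: successors {w3}; ◇¬q ∧ (¬q ∨ p) there: w3:T. ✓
w3: successors {w4}; ◇¬q ∧ (¬q ∨ p) there: w4:F. ✗
w4: successors {w5}; ◇¬q ∧ (¬q ∨ p) there: w5:F. ✗
w5: successors {w6}; ◇¬q ∧ (¬q ∨ p) there: w6:T. ✓
w6: successors {w7}; ◇¬q ∧ (¬q ∨ p) there: w7:T. ✓
w7: successors {w7}; ◇¬q ∧ (¬q ∨ p) there: w7:T. ✓

{w0, w1, w5, w6, w7}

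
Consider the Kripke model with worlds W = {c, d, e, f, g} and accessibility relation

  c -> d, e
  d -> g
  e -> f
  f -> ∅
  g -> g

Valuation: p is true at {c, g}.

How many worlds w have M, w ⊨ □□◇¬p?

c: successors {d, e}; □◇¬p there: d:F, e:F. ✗
d: successors {g}; □◇¬p there: g:F. ✗
e: successors {f}; □◇¬p there: f:T. ✓
f: no successors, so □□◇¬p holds vacuously. ✓
g: successors {g}; □◇¬p there: g:F. ✗
Satisfying worlds: {e, f}.

2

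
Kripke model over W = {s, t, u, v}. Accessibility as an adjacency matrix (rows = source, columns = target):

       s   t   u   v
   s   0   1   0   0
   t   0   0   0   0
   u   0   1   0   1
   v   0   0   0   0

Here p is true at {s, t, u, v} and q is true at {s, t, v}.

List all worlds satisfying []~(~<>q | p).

s: successors {t}; ~(~<>q | p) there: t:F. ✗
t: no successors, so []~(~<>q | p) holds vacuously. ✓
u: successors {t, v}; ~(~<>q | p) there: t:F, v:F. ✗
v: no successors, so []~(~<>q | p) holds vacuously. ✓

{t, v}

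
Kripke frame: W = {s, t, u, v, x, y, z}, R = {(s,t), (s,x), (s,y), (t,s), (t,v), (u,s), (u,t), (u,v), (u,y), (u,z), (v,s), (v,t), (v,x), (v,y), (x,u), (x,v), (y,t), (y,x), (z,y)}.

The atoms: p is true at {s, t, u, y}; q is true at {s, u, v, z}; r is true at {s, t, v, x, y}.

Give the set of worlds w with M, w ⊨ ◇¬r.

{u, x}

s: successors {t, x, y}; ¬r there: t:F, x:F, y:F. ✗
t: successors {s, v}; ¬r there: s:F, v:F. ✗
u: successors {s, t, v, y, z}; ¬r there: s:F, t:F, v:F, y:F, z:T. ✓
v: successors {s, t, x, y}; ¬r there: s:F, t:F, x:F, y:F. ✗
x: successors {u, v}; ¬r there: u:T, v:F. ✓
y: successors {t, x}; ¬r there: t:F, x:F. ✗
z: successors {y}; ¬r there: y:F. ✗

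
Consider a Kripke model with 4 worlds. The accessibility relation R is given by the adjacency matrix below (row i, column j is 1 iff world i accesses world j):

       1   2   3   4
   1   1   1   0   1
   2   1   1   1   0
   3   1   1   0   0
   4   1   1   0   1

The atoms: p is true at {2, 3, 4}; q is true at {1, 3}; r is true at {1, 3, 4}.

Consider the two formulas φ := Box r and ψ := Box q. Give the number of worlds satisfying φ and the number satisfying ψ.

0 and 0

For Box r:
1: successors {1, 2, 4}; r there: 1:T, 2:F, 4:T. ✗
2: successors {1, 2, 3}; r there: 1:T, 2:F, 3:T. ✗
3: successors {1, 2}; r there: 1:T, 2:F. ✗
4: successors {1, 2, 4}; r there: 1:T, 2:F, 4:T. ✗
— 0 worlds.
For Box q:
1: successors {1, 2, 4}; q there: 1:T, 2:F, 4:F. ✗
2: successors {1, 2, 3}; q there: 1:T, 2:F, 3:T. ✗
3: successors {1, 2}; q there: 1:T, 2:F. ✗
4: successors {1, 2, 4}; q there: 1:T, 2:F, 4:F. ✗
— 0 worlds.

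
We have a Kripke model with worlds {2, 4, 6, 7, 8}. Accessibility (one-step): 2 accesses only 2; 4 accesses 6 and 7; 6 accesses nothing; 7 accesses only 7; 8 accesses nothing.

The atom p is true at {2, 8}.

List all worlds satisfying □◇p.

2: successors {2}; ◇p there: 2:T. ✓
4: successors {6, 7}; ◇p there: 6:F, 7:F. ✗
6: no successors, so □◇p holds vacuously. ✓
7: successors {7}; ◇p there: 7:F. ✗
8: no successors, so □◇p holds vacuously. ✓

{2, 6, 8}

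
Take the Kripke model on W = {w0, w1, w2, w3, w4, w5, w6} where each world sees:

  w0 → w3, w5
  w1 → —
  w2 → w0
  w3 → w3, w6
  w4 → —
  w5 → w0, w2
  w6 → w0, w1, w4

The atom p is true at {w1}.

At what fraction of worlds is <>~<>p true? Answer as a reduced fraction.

5/7

w0: successors {w3, w5}; ~<>p there: w3:T, w5:T. ✓
w1: no successors, so <>~<>p fails. ✗
w2: successors {w0}; ~<>p there: w0:T. ✓
w3: successors {w3, w6}; ~<>p there: w3:T, w6:F. ✓
w4: no successors, so <>~<>p fails. ✗
w5: successors {w0, w2}; ~<>p there: w0:T, w2:T. ✓
w6: successors {w0, w1, w4}; ~<>p there: w0:T, w1:T, w4:T. ✓
That's 5 of 7 worlds, so 5/7.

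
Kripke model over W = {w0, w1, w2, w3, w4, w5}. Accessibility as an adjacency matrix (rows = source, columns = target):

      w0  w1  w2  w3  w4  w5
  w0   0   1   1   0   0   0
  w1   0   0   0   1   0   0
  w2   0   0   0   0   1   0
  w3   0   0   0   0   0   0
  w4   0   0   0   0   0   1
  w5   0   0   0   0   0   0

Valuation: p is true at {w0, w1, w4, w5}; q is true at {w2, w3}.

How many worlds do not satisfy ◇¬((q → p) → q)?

3

w0: successors {w1, w2}; ¬((q → p) → q) there: w1:T, w2:F. ✓
w1: successors {w3}; ¬((q → p) → q) there: w3:F. ✗
w2: successors {w4}; ¬((q → p) → q) there: w4:T. ✓
w3: no successors, so ◇¬((q → p) → q) fails. ✗
w4: successors {w5}; ¬((q → p) → q) there: w5:T. ✓
w5: no successors, so ◇¬((q → p) → q) fails. ✗
Satisfying worlds: {w0, w2, w4}.
So ◇¬((q → p) → q) fails at the other 3 worlds.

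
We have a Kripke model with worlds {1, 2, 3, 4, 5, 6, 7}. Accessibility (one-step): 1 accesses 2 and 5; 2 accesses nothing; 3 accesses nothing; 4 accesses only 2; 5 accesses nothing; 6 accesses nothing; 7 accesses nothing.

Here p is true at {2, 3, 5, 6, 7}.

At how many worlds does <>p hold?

2

1: successors {2, 5}; p there: 2:T, 5:T. ✓
2: no successors, so <>p fails. ✗
3: no successors, so <>p fails. ✗
4: successors {2}; p there: 2:T. ✓
5: no successors, so <>p fails. ✗
6: no successors, so <>p fails. ✗
7: no successors, so <>p fails. ✗
Satisfying worlds: {1, 4}.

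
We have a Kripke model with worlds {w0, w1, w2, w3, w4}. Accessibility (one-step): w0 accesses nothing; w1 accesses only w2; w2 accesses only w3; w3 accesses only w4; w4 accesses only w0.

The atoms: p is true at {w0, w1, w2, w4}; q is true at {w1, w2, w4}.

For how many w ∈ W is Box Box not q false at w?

1

w0: no successors, so Box Box not q holds vacuously. ✓
w1: successors {w2}; Box not q there: w2:T. ✓
w2: successors {w3}; Box not q there: w3:F. ✗
w3: successors {w4}; Box not q there: w4:T. ✓
w4: successors {w0}; Box not q there: w0:T. ✓
Satisfying worlds: {w0, w1, w3, w4}.
So Box Box not q fails at the other 1 world.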